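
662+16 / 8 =664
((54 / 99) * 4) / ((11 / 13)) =312 / 121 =2.58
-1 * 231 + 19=-212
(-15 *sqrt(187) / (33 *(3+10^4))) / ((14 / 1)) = -5 *sqrt(187) / 1540462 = -0.00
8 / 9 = 0.89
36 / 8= 9 / 2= 4.50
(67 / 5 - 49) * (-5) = 178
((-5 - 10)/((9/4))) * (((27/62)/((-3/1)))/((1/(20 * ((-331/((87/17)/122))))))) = -137298800/899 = -152723.92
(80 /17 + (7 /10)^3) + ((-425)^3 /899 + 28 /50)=-1304929904451 /15283000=-85384.41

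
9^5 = 59049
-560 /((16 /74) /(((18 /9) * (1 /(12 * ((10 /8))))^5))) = -1036 /151875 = -0.01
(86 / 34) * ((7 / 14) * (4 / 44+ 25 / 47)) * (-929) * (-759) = 443771223 / 799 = 555408.29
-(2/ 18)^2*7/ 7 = -1/ 81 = -0.01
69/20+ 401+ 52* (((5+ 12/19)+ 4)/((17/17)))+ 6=346291/380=911.29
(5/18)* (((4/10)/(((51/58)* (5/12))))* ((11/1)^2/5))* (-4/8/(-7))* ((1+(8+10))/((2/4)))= 533368/26775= 19.92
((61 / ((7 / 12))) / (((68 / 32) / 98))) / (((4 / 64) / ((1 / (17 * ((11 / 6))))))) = 7870464 / 3179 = 2475.77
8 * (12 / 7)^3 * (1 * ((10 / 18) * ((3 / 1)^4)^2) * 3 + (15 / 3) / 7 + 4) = 1058614272 / 2401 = 440905.57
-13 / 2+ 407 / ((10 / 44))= 17843 / 10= 1784.30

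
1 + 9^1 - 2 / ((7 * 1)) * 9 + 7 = 101 / 7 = 14.43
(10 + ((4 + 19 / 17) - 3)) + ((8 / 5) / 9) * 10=2126 / 153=13.90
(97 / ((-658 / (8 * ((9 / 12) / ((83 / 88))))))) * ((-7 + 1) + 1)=128040 / 27307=4.69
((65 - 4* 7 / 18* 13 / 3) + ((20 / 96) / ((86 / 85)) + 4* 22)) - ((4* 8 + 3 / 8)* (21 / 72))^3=-695.49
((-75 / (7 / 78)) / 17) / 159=-1950 / 6307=-0.31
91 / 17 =5.35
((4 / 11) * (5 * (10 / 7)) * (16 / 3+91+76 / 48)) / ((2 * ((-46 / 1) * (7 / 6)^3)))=-1057500 / 607453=-1.74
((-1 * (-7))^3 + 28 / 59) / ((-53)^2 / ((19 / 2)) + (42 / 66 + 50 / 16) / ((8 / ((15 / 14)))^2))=425029355520 / 365975107339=1.16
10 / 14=5 / 7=0.71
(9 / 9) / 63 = 0.02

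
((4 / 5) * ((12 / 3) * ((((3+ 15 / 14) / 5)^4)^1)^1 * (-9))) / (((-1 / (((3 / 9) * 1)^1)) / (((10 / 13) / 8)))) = 0.41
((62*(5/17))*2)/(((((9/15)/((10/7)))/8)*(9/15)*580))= 62000/31059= 2.00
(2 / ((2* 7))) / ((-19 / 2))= -2 / 133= -0.02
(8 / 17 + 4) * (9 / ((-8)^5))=-171 / 139264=-0.00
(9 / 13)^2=81 / 169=0.48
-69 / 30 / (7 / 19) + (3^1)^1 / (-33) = -4877 / 770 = -6.33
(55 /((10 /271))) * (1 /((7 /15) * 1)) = 44715 /14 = 3193.93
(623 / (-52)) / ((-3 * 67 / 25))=15575 / 10452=1.49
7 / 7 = 1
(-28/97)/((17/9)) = -252/1649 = -0.15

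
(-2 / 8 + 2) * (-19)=-133 / 4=-33.25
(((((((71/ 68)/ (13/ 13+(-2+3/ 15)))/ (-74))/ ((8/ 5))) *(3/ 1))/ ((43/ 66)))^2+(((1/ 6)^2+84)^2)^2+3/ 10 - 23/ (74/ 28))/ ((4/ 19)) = 372428771189947813915980311/ 1572744498790072320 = 236801827.30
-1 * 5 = -5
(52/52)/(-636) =-1/636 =-0.00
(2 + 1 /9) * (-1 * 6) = -38 /3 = -12.67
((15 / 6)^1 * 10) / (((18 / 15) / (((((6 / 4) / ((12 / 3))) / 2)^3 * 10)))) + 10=46585 / 4096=11.37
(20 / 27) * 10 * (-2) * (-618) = 82400 / 9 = 9155.56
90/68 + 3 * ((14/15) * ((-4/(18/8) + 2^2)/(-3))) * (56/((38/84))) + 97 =-921083/5814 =-158.43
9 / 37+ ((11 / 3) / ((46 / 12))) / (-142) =14290 / 60421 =0.24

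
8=8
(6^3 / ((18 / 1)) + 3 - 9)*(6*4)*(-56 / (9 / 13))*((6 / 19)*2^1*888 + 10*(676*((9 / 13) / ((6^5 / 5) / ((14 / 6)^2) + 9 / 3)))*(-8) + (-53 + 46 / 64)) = -1976472194060 / 447887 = -4412881.36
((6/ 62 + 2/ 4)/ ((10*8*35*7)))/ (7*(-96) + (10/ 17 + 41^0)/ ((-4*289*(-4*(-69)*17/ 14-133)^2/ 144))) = -14558658509/ 321319196453802624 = -0.00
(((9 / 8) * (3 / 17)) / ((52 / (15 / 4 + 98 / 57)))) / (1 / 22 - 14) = -123453 / 82501952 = -0.00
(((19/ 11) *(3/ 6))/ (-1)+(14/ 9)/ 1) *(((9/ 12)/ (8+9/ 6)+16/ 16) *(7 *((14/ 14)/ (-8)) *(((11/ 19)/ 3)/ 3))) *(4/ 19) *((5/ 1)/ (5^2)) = -39319/ 22223160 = -0.00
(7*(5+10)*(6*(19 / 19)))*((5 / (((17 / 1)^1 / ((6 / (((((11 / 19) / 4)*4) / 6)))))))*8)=17236800 / 187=92175.40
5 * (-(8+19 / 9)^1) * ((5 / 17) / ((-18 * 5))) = 455 / 2754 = 0.17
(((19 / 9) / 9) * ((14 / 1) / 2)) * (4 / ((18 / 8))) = 2128 / 729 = 2.92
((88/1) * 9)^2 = 627264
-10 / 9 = -1.11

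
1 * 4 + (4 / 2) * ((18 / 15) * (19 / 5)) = 328 / 25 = 13.12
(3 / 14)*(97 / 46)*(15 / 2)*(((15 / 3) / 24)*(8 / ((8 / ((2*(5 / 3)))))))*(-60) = -181875 / 1288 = -141.21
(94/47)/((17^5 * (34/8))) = 8/24137569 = 0.00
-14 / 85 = -0.16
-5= -5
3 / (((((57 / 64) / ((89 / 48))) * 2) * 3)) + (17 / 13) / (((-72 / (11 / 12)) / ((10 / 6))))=648667 / 640224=1.01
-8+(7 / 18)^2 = -2543 / 324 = -7.85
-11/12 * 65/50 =-143/120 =-1.19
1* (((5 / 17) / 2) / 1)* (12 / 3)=0.59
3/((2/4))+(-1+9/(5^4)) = 3134/625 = 5.01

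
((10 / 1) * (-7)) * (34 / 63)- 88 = -1132 / 9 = -125.78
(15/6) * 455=2275/2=1137.50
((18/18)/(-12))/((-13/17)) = 17/156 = 0.11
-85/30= -17/6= -2.83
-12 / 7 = -1.71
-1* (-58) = 58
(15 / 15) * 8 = 8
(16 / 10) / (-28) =-2 / 35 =-0.06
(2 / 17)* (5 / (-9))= -10 / 153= -0.07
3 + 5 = 8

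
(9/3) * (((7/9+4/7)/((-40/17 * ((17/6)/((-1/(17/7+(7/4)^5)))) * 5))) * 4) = 17408/675285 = 0.03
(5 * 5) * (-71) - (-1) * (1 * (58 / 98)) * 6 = -86801 / 49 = -1771.45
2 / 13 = 0.15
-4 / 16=-0.25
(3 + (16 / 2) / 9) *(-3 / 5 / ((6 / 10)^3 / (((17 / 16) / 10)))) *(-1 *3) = 2975 / 864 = 3.44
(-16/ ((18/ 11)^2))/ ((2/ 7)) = -1694/ 81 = -20.91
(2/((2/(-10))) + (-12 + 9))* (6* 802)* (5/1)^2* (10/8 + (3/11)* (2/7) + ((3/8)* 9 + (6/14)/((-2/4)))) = -926219775/154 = -6014414.12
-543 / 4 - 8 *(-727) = 5680.25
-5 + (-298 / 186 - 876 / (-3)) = 26542 / 93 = 285.40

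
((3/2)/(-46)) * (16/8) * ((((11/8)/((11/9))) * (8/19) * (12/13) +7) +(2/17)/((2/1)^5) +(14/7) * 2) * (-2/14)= 2305941/21633248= 0.11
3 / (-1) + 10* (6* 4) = 237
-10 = -10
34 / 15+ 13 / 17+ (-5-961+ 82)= -224647 / 255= -880.97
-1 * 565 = -565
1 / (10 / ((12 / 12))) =1 / 10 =0.10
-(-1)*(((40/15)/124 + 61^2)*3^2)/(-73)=-1038165/2263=-458.76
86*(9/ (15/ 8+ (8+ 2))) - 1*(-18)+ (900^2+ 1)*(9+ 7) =1231209422/ 95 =12960099.18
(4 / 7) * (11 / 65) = 44 / 455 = 0.10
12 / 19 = 0.63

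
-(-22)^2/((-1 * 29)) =484/29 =16.69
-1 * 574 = -574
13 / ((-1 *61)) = -13 / 61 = -0.21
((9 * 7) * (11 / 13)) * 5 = 3465 / 13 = 266.54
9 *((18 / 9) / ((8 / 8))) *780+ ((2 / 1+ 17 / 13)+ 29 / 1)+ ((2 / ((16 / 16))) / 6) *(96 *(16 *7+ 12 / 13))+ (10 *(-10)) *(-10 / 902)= 103698616 / 5863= 17686.95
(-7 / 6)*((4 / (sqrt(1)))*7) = -98 / 3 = -32.67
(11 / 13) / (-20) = -11 / 260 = -0.04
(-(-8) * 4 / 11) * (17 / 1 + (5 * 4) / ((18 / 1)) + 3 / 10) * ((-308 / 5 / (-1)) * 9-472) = 10922944 / 2475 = 4413.31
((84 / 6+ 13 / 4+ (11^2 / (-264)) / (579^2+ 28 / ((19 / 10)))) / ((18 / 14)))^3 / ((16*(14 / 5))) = 4493207362299924226341233584685 / 83349056708610038345417637888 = 53.91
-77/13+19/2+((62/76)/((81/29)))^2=451051519/123163092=3.66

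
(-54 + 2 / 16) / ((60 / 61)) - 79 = -64211 / 480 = -133.77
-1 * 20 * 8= -160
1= 1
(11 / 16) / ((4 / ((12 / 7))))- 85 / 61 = -7507 / 6832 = -1.10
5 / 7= 0.71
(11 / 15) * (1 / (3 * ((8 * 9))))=11 / 3240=0.00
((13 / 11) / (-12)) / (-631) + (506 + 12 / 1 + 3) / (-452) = -5423657 / 4705998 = -1.15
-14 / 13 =-1.08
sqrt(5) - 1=1.24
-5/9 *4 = -2.22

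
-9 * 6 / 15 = -18 / 5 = -3.60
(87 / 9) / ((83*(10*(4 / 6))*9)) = 29 / 14940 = 0.00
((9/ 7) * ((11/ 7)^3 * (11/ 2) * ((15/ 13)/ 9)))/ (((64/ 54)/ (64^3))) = 24287662080/ 31213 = 778126.49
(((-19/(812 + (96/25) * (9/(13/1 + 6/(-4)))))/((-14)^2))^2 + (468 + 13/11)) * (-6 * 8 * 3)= -391872672326554331931/5800177877163824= -67562.18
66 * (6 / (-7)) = -396 / 7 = -56.57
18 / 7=2.57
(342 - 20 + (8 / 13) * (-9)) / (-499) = -4114 / 6487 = -0.63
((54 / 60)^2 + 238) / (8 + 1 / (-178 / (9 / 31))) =5068283 / 169750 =29.86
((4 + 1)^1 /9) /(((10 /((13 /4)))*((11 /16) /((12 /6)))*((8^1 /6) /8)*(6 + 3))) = 104 /297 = 0.35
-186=-186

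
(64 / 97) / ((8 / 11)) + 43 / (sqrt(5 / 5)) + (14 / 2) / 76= 324363 / 7372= 44.00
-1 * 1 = -1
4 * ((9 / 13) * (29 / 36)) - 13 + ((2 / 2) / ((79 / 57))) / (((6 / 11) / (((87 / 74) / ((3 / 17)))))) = -297399 / 151996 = -1.96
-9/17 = -0.53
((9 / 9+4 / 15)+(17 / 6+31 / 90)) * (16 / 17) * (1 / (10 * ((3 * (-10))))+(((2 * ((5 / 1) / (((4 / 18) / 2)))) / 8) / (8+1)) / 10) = 1168 / 2295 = 0.51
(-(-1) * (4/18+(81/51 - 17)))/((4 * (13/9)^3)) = -47061/37349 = -1.26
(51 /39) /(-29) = -17 /377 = -0.05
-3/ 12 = -1/ 4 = -0.25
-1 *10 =-10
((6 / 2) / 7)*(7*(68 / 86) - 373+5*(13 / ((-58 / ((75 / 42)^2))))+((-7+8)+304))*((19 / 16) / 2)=-1840035411 / 109496576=-16.80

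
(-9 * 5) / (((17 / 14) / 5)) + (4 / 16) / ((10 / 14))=-62881 / 340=-184.94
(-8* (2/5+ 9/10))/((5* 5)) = -52/125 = -0.42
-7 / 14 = -1 / 2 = -0.50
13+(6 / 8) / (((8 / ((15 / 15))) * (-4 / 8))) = 205 / 16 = 12.81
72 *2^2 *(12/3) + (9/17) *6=19638/17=1155.18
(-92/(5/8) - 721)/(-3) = 1447/5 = 289.40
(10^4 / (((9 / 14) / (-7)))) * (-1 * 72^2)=564480000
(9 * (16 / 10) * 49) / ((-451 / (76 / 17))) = -268128 / 38335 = -6.99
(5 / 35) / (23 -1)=1 / 154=0.01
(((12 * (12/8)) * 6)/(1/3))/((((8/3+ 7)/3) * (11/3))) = 8748/319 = 27.42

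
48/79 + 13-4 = 759/79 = 9.61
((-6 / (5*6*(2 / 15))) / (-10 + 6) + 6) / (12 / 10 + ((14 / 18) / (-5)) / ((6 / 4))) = 6885 / 1184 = 5.82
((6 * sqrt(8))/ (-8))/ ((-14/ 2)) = 3 * sqrt(2)/ 14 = 0.30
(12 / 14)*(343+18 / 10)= 10344 / 35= 295.54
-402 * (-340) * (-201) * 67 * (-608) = 1119127092480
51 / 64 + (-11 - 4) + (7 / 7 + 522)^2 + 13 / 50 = 437624091 / 1600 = 273515.06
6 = 6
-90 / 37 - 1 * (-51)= 1797 / 37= 48.57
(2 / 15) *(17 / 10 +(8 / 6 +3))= 181 / 225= 0.80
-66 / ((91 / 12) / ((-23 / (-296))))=-2277 / 3367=-0.68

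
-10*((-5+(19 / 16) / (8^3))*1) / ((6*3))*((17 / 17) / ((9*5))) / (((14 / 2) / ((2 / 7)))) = 4549 / 1806336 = 0.00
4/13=0.31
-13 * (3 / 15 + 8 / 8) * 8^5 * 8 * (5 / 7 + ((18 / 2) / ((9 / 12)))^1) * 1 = -1819803648 / 35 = -51994389.94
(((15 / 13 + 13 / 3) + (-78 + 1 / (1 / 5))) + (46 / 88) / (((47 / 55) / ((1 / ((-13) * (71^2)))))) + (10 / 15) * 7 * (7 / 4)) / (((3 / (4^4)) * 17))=-46794037568 / 157082601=-297.89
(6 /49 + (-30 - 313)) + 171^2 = 1416008 /49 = 28898.12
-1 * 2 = -2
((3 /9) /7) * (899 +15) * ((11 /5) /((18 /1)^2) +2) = 1485707 /17010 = 87.34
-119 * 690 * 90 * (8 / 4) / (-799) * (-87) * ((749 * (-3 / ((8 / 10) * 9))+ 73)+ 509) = -20415902850 / 47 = -434380911.70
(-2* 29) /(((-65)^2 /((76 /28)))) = -1102 /29575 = -0.04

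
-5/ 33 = -0.15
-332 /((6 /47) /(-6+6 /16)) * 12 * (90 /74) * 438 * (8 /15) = 1845329040 /37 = 49873757.84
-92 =-92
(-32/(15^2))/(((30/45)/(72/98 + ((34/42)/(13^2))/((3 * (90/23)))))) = -0.16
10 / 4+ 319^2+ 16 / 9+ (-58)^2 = 1892327 / 18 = 105129.28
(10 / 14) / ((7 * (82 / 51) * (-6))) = -85 / 8036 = -0.01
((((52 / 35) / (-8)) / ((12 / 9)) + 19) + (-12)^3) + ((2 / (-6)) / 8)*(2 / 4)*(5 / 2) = -1709.19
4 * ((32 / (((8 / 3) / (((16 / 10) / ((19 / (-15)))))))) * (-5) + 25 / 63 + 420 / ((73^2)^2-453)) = 2589736779400 / 8498038059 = 304.75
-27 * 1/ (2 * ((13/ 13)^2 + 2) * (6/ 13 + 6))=-39/ 56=-0.70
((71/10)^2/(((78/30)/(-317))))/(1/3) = -4793991/260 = -18438.43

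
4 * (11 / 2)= 22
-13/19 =-0.68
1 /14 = 0.07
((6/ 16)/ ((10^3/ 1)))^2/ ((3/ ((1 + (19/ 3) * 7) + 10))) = 83/ 32000000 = 0.00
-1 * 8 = -8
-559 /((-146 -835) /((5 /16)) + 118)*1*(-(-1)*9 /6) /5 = 129 /2324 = 0.06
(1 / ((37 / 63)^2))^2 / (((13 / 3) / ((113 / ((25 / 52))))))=21361015116 / 46854025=455.91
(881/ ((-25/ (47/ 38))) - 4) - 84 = -125007/ 950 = -131.59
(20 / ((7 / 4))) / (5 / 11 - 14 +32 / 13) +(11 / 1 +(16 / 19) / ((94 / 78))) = 21138709 / 1981567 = 10.67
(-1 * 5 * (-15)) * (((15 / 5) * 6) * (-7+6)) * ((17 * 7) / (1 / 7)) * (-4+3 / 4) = 7309575 / 2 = 3654787.50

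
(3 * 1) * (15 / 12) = 15 / 4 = 3.75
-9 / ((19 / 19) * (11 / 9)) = -81 / 11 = -7.36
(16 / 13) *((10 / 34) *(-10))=-3.62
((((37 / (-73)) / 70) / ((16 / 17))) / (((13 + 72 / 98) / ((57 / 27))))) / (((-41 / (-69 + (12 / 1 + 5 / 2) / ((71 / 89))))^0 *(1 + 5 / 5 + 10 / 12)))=-4921 / 11790960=-0.00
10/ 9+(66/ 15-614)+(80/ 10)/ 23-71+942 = 272059/ 1035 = 262.86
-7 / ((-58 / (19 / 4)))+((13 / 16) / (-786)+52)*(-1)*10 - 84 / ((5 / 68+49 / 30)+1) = -550.45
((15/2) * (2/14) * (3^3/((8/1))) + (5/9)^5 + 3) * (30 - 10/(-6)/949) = 3767254968235/18828600336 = 200.08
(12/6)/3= 2/3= 0.67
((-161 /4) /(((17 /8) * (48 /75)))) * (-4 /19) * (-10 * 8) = -161000 /323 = -498.45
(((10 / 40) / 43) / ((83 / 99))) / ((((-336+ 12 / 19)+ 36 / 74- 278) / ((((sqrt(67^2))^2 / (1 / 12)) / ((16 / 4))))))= -0.15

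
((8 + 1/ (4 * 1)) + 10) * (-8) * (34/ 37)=-134.16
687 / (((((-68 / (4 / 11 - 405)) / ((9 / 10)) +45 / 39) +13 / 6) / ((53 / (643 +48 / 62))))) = 1175622128694 / 72901064999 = 16.13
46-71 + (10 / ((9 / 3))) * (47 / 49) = -3205 / 147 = -21.80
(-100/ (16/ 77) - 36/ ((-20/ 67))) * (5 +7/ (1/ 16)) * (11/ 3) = -3094377/ 20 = -154718.85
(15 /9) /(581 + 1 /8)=40 /13947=0.00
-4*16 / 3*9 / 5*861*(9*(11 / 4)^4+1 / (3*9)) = -1021151453 / 60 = -17019190.88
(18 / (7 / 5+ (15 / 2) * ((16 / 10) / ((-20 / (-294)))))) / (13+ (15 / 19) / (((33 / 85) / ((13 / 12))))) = 225720 / 33896681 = 0.01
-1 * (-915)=915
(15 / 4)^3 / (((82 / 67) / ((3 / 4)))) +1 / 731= 495913117 / 15345152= 32.32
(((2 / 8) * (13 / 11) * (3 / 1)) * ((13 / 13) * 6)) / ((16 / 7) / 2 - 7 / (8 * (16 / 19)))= 17472 / 341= 51.24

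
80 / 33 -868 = -28564 / 33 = -865.58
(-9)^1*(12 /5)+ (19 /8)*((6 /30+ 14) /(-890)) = -770309 /35600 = -21.64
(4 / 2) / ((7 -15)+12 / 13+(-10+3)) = -26 / 183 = -0.14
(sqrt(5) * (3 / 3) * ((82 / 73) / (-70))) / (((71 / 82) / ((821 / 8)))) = -1380101 * sqrt(5) / 725620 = -4.25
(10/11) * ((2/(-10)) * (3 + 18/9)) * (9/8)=-45/44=-1.02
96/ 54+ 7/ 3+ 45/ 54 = 89/ 18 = 4.94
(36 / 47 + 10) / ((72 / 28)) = 1771 / 423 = 4.19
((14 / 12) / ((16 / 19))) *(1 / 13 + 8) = 11.19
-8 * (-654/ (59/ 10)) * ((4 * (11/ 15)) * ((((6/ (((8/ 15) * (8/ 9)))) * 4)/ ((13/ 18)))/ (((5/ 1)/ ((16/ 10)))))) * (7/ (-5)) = -1566335232/ 19175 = -81686.32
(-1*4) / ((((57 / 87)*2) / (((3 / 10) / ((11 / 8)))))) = -696 / 1045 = -0.67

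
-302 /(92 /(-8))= 604 /23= 26.26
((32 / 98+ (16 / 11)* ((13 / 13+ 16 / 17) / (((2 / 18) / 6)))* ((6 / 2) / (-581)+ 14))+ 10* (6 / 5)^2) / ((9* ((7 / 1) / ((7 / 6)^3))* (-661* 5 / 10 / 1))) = -185683802 / 1133195265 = -0.16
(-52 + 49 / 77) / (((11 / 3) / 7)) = -11865 / 121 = -98.06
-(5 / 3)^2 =-25 / 9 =-2.78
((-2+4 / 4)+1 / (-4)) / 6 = -5 / 24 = -0.21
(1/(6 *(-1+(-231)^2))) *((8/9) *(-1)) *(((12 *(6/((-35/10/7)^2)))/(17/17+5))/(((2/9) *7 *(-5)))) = 2/116725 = 0.00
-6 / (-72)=1 / 12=0.08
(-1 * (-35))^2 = 1225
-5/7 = -0.71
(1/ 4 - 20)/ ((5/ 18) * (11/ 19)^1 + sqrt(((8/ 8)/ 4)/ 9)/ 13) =-175617/ 1544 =-113.74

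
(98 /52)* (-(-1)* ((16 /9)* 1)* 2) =784 /117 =6.70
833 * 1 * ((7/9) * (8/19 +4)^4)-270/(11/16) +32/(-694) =122927804170672/497435257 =247123.22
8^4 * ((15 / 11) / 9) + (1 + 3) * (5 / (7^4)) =49173140 / 79233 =620.61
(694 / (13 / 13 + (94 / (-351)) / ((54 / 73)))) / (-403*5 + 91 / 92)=-7757532 / 14362273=-0.54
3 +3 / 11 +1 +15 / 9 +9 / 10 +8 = 4897 / 330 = 14.84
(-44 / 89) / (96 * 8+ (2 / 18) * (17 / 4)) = -144 / 223835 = -0.00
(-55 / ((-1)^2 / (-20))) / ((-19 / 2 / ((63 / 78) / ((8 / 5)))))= -28875 / 494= -58.45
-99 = -99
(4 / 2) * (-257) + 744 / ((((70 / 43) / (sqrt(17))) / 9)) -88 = -602 + 143964 * sqrt(17) / 35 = 16357.39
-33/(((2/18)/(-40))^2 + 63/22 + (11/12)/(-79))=-3716539200/321203669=-11.57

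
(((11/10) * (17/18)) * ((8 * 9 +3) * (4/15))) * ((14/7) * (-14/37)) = -5236/333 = -15.72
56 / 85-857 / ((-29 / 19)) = 1385679 / 2465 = 562.14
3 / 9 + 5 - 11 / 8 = 95 / 24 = 3.96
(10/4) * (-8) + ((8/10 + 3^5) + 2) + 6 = 1159/5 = 231.80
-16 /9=-1.78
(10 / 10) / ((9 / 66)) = 22 / 3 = 7.33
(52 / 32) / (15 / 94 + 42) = 611 / 15852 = 0.04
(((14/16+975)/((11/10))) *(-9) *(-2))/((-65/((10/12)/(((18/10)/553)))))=-107931775/1716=-62897.30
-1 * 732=-732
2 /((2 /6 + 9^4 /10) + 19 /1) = 60 /20263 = 0.00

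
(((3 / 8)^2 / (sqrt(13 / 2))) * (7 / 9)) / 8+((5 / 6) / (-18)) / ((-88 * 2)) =5 / 19008+7 * sqrt(26) / 6656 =0.01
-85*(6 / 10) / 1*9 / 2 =-459 / 2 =-229.50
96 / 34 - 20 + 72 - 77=-377 / 17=-22.18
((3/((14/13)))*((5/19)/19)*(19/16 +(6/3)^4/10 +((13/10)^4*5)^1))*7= 4.61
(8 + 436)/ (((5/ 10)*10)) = 444/ 5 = 88.80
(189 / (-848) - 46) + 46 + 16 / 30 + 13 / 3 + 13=224429 / 12720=17.64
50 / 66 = 25 / 33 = 0.76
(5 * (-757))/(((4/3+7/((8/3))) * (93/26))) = -157456/589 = -267.33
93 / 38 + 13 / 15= 1889 / 570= 3.31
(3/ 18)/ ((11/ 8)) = 4/ 33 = 0.12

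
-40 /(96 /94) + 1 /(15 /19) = -379 /10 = -37.90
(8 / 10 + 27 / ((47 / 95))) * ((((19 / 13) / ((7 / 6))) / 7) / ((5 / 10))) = 32604 / 1645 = 19.82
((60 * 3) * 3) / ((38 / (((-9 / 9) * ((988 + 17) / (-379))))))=271350 / 7201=37.68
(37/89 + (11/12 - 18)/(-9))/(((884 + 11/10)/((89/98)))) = 111205/46839492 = 0.00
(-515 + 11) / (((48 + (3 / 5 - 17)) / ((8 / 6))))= -1680 / 79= -21.27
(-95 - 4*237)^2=1087849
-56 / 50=-28 / 25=-1.12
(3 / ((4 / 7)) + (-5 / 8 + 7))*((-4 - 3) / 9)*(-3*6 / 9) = 217 / 12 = 18.08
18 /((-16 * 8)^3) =-9 /1048576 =-0.00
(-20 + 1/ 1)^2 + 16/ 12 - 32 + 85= 1246/ 3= 415.33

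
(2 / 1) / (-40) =-1 / 20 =-0.05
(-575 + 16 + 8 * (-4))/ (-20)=591/ 20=29.55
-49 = -49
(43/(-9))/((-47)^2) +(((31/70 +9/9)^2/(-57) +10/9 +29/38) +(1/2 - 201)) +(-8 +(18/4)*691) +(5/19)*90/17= 30461157103997/10488552900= 2904.23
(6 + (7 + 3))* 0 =0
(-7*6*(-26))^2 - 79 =1192385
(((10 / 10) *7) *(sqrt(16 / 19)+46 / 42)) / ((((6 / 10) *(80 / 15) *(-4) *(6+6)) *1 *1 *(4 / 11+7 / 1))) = -1265 / 186624 -385 *sqrt(19) / 295488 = -0.01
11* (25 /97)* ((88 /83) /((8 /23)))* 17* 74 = 87525350 /8051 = 10871.36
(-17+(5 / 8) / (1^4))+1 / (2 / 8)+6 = -51 / 8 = -6.38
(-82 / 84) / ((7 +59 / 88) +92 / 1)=-0.01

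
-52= -52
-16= -16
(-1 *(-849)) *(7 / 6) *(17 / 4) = 33677 / 8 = 4209.62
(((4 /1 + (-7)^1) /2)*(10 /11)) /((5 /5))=-15 /11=-1.36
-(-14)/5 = 14/5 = 2.80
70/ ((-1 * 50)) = -7/ 5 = -1.40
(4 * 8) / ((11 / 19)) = 608 / 11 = 55.27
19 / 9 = 2.11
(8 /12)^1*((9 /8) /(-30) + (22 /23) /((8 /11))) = 2351 /2760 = 0.85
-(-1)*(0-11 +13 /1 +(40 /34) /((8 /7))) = 103 /34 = 3.03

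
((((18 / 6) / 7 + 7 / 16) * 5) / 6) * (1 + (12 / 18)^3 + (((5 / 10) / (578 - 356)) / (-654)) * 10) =273833425 / 292699008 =0.94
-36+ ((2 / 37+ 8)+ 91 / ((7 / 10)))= 3776 / 37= 102.05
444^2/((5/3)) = 591408/5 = 118281.60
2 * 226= 452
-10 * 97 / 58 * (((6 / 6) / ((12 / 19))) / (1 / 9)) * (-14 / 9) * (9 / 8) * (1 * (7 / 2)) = 1459.70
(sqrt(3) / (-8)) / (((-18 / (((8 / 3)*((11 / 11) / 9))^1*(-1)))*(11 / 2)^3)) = -4*sqrt(3) / 323433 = -0.00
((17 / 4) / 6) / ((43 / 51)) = 289 / 344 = 0.84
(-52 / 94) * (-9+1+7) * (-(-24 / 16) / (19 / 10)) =390 / 893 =0.44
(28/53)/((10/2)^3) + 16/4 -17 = -86097/6625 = -13.00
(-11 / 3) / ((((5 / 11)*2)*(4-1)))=-121 / 90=-1.34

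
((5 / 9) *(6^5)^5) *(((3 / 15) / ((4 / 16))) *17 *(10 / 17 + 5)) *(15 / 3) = 6001949695207381401600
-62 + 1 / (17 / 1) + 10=-883 / 17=-51.94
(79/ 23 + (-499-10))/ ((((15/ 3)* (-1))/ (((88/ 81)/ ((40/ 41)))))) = 582692/ 5175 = 112.60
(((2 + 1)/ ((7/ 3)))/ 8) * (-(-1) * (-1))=-9/ 56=-0.16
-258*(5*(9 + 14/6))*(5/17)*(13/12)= -4658.33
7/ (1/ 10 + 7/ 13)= 910/ 83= 10.96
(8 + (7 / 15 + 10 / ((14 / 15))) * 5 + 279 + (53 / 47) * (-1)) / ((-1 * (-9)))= 37.98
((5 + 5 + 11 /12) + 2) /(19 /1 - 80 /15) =155 /164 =0.95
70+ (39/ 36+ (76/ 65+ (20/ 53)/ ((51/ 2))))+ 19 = 91.27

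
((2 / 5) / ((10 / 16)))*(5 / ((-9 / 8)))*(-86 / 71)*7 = 77056 / 3195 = 24.12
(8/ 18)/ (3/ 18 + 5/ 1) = 8/ 93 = 0.09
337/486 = 0.69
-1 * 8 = -8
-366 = -366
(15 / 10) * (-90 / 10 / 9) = -1.50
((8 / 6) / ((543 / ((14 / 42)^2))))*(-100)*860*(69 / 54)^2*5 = -227470000 / 1187541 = -191.55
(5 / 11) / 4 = 0.11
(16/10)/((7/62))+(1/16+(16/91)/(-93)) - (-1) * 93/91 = 10327579/677040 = 15.25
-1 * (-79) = 79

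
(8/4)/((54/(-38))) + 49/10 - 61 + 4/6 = -15347/270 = -56.84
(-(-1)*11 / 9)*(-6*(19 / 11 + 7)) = -64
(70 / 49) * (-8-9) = -170 / 7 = -24.29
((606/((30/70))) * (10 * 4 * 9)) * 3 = 1527120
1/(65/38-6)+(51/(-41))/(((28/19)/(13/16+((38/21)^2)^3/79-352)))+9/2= 2030751136171663405/6761936375756352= 300.32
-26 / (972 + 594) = -13 / 783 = -0.02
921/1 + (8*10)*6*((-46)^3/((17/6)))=-280312023/17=-16488942.53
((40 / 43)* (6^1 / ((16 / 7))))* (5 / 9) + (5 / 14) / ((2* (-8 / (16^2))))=-3935 / 903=-4.36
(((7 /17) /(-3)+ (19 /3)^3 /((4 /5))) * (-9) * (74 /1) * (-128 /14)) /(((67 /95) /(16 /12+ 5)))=1245434462560 /71757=17356278.31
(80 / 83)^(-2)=6889 / 6400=1.08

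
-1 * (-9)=9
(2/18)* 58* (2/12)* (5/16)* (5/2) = 0.84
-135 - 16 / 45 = -6091 / 45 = -135.36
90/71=1.27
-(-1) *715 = 715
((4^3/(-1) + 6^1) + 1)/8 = -57/8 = -7.12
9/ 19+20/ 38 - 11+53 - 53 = -10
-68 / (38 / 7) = -238 / 19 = -12.53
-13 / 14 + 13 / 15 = -13 / 210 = -0.06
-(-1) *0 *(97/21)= 0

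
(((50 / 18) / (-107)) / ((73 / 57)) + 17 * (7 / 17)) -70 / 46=2941633 / 538959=5.46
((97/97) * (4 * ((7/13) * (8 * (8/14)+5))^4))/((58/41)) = 1652391922/828269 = 1994.99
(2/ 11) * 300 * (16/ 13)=9600/ 143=67.13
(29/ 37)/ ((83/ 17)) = 493/ 3071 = 0.16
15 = 15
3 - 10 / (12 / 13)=-47 / 6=-7.83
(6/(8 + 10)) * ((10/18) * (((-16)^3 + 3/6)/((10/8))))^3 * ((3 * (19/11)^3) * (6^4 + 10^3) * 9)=-69236236282685135552/107811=-642200112072841.69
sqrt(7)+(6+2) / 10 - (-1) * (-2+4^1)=sqrt(7)+14 / 5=5.45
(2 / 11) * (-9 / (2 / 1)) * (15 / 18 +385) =-6945 / 22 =-315.68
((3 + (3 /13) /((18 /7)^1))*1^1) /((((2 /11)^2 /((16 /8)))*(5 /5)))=29161 /156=186.93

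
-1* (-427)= 427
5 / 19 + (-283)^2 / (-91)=-1521236 / 1729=-879.84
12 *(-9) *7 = -756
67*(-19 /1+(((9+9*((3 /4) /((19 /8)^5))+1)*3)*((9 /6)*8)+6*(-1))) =56109537863 /2476099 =22660.46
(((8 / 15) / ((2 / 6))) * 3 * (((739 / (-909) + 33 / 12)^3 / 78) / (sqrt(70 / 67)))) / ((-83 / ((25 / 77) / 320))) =-349359908507 * sqrt(4690) / 4473030053962229760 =-0.00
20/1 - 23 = -3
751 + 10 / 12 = 4511 / 6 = 751.83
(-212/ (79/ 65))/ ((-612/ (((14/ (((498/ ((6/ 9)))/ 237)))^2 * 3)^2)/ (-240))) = -5220025563334400/ 21783369339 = -239633.52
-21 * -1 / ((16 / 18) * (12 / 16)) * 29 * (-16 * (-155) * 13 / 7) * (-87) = -366036840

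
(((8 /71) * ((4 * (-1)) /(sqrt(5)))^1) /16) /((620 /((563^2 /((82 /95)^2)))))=-114425809 * sqrt(5) /29599048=-8.64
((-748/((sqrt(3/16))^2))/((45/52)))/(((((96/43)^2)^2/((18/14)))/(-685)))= 1138621416647/6967296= 163423.72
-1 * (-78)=78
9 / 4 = 2.25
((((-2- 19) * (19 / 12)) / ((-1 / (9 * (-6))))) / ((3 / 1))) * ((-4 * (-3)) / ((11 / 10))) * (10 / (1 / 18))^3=-418854240000 / 11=-38077658181.82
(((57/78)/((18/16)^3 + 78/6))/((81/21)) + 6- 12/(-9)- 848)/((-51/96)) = 9961542592/6295185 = 1582.41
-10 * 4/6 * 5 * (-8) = 800/3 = 266.67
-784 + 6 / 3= -782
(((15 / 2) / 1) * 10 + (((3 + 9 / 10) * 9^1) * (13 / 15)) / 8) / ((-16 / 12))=-94563 / 1600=-59.10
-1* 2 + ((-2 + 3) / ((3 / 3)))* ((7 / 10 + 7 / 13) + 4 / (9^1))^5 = 25210801495180849 / 2192448035700000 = 11.50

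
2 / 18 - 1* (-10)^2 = -899 / 9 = -99.89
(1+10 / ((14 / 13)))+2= 12.29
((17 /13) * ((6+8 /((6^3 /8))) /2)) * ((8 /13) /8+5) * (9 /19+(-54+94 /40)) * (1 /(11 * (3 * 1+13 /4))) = -11240366 /722475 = -15.56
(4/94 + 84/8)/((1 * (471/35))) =34685/44274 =0.78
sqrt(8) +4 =6.83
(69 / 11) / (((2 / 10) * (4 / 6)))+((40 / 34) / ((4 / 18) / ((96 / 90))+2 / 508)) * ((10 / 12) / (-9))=101338085 / 2177802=46.53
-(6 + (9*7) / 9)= -13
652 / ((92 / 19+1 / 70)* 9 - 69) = -867160 / 33639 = -25.78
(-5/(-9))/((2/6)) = 5/3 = 1.67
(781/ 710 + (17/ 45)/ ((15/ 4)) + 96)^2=17218950841/ 1822500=9447.98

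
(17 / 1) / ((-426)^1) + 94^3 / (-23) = -353829175 / 9798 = -36112.39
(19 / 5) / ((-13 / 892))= -260.74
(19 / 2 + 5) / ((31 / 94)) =1363 / 31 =43.97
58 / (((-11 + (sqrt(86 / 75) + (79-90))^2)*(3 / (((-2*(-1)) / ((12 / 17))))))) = 677875*sqrt(258) / 99550644 + 12842650 / 24887661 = 0.63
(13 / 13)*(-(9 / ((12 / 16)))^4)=-20736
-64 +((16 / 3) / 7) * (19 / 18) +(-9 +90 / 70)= -13402 / 189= -70.91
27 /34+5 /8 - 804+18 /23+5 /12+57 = -6985277 /9384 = -744.38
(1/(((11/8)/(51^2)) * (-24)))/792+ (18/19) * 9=464957/55176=8.43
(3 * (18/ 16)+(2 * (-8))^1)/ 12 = -101/ 96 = -1.05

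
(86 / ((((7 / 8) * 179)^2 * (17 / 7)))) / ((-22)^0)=5504 / 3812879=0.00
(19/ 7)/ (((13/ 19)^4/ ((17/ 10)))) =42093683/ 1999270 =21.05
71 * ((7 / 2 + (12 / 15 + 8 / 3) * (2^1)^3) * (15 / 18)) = 66527 / 36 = 1847.97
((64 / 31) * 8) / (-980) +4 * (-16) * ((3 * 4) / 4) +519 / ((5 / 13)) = 1758065 / 1519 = 1157.38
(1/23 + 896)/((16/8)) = 20609/46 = 448.02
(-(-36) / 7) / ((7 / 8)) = 288 / 49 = 5.88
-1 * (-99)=99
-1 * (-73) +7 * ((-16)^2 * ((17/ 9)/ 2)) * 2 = 31121/ 9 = 3457.89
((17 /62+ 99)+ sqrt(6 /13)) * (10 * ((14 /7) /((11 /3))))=60 * sqrt(78) /143+ 184650 /341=545.20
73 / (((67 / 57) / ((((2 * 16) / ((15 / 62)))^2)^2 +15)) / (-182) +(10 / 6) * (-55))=-0.80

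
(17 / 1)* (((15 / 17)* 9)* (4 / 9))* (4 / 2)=120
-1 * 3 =-3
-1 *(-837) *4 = 3348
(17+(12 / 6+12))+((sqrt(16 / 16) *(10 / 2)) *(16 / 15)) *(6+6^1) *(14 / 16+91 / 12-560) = -105803 / 3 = -35267.67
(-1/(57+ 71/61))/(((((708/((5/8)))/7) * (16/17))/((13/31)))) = -471835/9967552512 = -0.00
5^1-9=-4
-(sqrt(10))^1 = -sqrt(10) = -3.16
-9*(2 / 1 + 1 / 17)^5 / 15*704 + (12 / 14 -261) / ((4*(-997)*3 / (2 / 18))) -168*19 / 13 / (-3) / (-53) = -3840801881658428801 / 245787350402412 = -15626.52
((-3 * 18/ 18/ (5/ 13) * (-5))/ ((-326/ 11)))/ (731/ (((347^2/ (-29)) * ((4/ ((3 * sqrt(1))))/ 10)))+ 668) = -51655461/ 26169395557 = -0.00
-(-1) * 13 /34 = 13 /34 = 0.38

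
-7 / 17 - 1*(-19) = 316 / 17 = 18.59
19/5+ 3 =34/5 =6.80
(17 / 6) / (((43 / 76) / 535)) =345610 / 129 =2679.15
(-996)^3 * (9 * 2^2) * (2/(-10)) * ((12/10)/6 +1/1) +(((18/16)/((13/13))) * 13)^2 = 13658775009489/1600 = 8536734380.93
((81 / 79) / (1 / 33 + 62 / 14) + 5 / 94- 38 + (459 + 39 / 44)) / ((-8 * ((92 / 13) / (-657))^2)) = -2591129730895680429 / 5697056104960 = -454819.06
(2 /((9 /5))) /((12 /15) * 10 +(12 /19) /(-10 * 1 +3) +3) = 1330 /13059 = 0.10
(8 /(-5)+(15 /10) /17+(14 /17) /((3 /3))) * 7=-819 /170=-4.82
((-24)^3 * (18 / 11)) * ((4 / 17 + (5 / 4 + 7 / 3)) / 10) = -8076672 / 935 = -8638.15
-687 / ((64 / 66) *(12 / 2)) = -7557 / 64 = -118.08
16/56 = 2/7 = 0.29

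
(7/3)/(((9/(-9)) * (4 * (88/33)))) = -7/32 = -0.22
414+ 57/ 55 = 22827/ 55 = 415.04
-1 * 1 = -1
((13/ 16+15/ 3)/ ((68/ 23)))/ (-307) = -2139/ 334016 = -0.01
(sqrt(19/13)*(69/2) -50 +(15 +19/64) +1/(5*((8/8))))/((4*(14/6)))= -33123/8960 +207*sqrt(247)/728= 0.77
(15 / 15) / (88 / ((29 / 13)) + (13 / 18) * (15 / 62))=10788 / 427453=0.03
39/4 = 9.75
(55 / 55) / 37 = 1 / 37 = 0.03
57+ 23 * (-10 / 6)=56 / 3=18.67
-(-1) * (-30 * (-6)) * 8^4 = 737280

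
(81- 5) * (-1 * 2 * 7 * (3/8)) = -399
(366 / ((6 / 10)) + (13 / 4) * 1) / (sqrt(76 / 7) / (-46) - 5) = -45417295 / 370224 + 56419 * sqrt(133) / 370224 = -120.92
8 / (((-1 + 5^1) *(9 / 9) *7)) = 2 / 7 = 0.29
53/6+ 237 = 1475/6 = 245.83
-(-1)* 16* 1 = 16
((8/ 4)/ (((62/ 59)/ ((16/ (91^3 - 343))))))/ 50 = 118/ 145937925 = 0.00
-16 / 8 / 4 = -1 / 2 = -0.50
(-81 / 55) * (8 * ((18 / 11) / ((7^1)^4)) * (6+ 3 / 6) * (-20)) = 303264 / 290521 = 1.04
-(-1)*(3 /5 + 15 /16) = 123 /80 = 1.54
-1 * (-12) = 12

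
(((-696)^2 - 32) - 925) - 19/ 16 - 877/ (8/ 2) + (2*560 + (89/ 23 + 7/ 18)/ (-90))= 72188793103/ 149040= 484358.52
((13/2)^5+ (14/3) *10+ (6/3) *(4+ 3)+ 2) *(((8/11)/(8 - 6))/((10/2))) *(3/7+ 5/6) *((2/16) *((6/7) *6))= 242263/352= 688.25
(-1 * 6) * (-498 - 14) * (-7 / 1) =-21504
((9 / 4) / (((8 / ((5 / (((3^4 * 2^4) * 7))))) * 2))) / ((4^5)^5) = 5 / 72634054790231359488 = 0.00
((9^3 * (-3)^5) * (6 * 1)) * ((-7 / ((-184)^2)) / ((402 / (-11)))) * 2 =-13640319 / 1134176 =-12.03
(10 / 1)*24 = 240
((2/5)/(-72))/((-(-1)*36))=-1/6480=-0.00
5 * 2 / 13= 10 / 13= 0.77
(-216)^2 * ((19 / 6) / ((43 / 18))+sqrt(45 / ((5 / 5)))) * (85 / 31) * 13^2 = 38202166080 / 1333+2010640320 * sqrt(5) / 31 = 173688738.74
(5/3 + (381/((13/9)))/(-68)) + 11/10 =-14749/13260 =-1.11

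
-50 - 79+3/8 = -1029/8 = -128.62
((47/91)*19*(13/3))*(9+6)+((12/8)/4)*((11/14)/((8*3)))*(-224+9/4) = 325189/512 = 635.13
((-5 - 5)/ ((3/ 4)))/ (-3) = 40/ 9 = 4.44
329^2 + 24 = 108265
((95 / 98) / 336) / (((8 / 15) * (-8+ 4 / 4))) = -475 / 614656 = -0.00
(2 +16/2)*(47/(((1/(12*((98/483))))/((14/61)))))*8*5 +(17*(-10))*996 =-222816760/1403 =-158814.51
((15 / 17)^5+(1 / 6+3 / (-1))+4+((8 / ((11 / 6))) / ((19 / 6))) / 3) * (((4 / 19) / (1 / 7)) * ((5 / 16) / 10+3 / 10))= 1427364873683 / 1353180515280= 1.05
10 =10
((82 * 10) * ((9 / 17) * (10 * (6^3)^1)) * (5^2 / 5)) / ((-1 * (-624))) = 1660500 / 221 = 7513.57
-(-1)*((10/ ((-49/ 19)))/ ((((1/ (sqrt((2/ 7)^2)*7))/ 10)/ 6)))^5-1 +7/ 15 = -92419899955202259801992/ 4237128735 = -21811916921896.94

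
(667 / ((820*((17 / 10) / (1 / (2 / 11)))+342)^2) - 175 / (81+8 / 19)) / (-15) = 0.14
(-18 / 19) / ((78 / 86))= -258 / 247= -1.04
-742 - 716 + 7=-1451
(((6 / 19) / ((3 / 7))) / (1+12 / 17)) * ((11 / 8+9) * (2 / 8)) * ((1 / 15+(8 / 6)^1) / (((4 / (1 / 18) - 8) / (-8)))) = -69139 / 352640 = -0.20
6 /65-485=-31519 /65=-484.91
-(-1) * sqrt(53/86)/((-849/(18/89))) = -3 * sqrt(4558)/1083041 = -0.00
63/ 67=0.94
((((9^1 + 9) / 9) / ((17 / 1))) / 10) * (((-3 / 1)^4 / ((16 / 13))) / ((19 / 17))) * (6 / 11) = 3159 / 8360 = 0.38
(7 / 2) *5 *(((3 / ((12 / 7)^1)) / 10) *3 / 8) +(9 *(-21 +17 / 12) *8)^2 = 1988101.15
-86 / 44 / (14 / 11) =-43 / 28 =-1.54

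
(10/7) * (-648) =-6480/7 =-925.71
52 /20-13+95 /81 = -3737 /405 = -9.23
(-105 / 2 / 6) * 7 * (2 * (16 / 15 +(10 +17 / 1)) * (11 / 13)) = -226919 / 78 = -2909.22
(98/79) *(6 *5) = 2940/79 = 37.22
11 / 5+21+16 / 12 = 368 / 15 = 24.53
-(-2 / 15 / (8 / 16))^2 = -16 / 225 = -0.07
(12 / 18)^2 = 4 / 9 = 0.44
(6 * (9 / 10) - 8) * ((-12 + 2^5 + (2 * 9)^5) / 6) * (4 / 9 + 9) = -7733313.85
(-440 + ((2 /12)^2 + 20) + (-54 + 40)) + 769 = 335.03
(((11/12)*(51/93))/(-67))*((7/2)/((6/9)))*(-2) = 1309/16616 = 0.08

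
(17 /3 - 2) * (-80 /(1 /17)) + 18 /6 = -14951 /3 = -4983.67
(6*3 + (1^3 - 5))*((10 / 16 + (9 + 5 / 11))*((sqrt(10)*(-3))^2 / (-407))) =-279405 / 8954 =-31.20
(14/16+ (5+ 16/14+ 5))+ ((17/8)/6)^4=447155143/37158912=12.03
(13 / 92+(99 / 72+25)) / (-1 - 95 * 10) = -0.03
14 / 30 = 7 / 15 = 0.47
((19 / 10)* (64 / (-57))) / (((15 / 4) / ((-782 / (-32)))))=-3128 / 225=-13.90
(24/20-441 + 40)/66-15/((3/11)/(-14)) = 763.94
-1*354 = -354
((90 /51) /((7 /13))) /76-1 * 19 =-85723 /4522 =-18.96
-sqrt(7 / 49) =-sqrt(7) / 7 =-0.38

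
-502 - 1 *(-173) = -329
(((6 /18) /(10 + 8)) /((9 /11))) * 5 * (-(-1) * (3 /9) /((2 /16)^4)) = 112640 /729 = 154.51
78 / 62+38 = 1217 / 31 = 39.26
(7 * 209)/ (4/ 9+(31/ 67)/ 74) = 9325998/ 2873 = 3246.08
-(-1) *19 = 19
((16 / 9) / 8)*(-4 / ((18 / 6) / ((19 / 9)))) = -152 / 243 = -0.63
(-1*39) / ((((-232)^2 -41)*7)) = -39 / 376481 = -0.00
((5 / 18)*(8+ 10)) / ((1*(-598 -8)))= -5 / 606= -0.01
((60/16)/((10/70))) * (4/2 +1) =315/4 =78.75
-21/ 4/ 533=-0.01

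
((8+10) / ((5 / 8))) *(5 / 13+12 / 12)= 39.88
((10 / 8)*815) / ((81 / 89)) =362675 / 324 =1119.37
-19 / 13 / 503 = -0.00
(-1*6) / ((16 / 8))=-3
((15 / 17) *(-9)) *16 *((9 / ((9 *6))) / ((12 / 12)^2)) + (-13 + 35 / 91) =-7468 / 221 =-33.79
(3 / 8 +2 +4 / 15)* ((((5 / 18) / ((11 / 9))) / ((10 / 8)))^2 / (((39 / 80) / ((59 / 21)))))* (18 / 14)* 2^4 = 2393984 / 231231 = 10.35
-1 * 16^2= -256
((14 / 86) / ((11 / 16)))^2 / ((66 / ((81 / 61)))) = 169344 / 150122159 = 0.00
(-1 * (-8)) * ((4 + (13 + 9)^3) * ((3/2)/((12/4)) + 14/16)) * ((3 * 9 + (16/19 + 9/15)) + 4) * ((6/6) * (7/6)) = 1263934364/285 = 4434857.42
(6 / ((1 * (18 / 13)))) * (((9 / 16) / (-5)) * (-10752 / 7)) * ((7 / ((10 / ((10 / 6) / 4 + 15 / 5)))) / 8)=11193 / 50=223.86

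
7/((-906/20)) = -70/453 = -0.15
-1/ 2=-0.50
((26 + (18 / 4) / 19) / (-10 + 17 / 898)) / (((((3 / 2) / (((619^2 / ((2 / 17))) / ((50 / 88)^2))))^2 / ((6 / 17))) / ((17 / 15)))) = -142377918598311432583596544 / 2993501953125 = -47562326942756.51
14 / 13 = 1.08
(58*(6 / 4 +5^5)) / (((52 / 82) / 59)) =33742631 / 2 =16871315.50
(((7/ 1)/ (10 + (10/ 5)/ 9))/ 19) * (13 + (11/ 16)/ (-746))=9774891/ 20864128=0.47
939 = 939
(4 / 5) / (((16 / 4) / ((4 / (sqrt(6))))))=2 * sqrt(6) / 15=0.33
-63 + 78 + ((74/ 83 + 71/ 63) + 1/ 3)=90733/ 5229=17.35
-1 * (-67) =67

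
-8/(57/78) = -208/19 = -10.95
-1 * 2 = -2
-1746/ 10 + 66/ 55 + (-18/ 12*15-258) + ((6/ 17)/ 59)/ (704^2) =-564087456753/ 1242757120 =-453.90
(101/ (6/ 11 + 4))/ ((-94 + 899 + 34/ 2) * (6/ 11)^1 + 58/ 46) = 281083/ 5687750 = 0.05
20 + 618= 638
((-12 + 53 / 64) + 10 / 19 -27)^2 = 2095533729 / 1478656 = 1417.19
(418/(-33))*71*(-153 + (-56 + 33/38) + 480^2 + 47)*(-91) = 18842595499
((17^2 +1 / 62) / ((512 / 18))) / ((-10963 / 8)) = -161271 / 21750592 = -0.01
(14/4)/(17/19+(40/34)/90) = 2907/754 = 3.86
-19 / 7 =-2.71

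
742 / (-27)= -742 / 27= -27.48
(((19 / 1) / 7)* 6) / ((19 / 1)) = 6 / 7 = 0.86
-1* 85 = -85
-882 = -882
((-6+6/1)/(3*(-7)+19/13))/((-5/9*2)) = 0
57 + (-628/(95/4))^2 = 6824569/9025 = 756.18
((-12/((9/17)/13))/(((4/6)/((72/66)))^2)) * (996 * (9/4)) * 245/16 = -3276151515/121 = -27075632.36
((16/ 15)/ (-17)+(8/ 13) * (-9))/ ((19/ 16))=-297088/ 62985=-4.72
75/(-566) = -75/566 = -0.13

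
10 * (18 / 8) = 45 / 2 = 22.50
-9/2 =-4.50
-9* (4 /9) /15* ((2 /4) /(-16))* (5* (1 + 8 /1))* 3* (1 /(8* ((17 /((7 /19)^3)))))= 3087 /7462592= 0.00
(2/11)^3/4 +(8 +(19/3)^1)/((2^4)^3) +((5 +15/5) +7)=245411729/16355328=15.01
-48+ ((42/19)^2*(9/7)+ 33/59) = -876627/21299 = -41.16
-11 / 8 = -1.38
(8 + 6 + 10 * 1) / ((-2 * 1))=-12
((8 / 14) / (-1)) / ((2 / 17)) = -34 / 7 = -4.86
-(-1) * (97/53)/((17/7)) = 679/901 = 0.75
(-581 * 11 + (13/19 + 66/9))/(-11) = 363830/627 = 580.27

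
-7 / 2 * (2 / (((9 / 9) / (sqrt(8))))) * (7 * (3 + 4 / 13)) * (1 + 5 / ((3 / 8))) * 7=-1268414 * sqrt(2) / 39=-45995.08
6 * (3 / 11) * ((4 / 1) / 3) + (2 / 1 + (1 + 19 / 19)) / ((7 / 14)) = 112 / 11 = 10.18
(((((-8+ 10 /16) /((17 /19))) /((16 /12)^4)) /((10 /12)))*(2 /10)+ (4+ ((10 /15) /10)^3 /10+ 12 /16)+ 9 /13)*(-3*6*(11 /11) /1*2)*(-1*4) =18393296827 /26520000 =693.56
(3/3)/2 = 1/2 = 0.50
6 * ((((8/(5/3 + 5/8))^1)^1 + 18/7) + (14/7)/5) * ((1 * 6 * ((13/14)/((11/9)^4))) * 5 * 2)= 7639523424/7891499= 968.07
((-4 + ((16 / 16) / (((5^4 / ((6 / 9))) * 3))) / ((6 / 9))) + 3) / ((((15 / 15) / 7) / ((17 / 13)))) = -223006 / 24375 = -9.15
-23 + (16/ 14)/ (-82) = -6605/ 287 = -23.01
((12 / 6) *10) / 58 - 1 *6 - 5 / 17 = -2933 / 493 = -5.95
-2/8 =-1/4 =-0.25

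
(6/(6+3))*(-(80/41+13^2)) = -14018/123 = -113.97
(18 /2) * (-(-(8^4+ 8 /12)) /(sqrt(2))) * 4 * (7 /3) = 243329.59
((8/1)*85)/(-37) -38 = -2086/37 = -56.38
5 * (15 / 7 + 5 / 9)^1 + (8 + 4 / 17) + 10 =33980 / 1071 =31.73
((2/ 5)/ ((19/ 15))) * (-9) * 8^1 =-432/ 19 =-22.74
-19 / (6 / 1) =-19 / 6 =-3.17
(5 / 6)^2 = 25 / 36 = 0.69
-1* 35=-35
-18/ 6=-3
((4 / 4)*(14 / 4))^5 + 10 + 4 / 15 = 257033 / 480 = 535.49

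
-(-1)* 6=6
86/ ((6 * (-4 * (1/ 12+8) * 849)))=-43/ 82353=-0.00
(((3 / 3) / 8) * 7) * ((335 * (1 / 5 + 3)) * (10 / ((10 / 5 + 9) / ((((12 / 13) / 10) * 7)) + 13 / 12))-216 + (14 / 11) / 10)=73424323 / 223080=329.14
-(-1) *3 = 3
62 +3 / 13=809 / 13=62.23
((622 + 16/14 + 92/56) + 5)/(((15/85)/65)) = 3247595/14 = 231971.07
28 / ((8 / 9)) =63 / 2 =31.50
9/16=0.56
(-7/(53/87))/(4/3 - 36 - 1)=1827/5671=0.32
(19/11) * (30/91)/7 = 570/7007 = 0.08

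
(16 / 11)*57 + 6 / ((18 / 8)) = 2824 / 33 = 85.58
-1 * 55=-55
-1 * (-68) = 68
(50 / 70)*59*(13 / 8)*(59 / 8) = 226265 / 448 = 505.06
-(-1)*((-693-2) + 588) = -107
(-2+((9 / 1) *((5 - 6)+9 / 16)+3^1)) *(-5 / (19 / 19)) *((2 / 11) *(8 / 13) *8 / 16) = 0.82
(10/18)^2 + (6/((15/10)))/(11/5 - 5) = -635/567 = -1.12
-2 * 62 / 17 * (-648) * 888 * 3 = 214057728 / 17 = 12591631.06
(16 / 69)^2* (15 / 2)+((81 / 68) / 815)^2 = 1965691308307 / 4874274346800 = 0.40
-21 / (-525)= 1 / 25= 0.04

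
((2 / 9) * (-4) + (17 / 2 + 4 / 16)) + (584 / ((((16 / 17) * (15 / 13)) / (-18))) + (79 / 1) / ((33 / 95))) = -18700139 / 1980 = -9444.51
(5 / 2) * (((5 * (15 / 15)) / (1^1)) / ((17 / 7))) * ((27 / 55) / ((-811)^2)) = 945 / 245987654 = 0.00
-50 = -50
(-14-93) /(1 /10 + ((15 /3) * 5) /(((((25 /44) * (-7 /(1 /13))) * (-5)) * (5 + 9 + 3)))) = -331058 /327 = -1012.41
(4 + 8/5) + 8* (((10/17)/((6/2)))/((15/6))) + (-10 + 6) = 568/255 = 2.23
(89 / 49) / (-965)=-89 / 47285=-0.00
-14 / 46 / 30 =-7 / 690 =-0.01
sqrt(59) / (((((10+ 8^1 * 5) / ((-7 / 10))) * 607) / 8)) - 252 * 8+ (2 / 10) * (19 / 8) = -80621 / 40 - 14 * sqrt(59) / 75875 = -2015.53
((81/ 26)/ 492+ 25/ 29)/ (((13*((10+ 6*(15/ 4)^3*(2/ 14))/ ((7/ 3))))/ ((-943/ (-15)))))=484082564/ 2727038925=0.18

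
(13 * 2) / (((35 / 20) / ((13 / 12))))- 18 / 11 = 3340 / 231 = 14.46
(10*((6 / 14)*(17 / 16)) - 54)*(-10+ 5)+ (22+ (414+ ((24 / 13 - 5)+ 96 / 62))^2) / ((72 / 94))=18197059946579 / 81854136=222310.82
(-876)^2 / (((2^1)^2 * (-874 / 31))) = -2973582 / 437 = -6804.54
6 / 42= 1 / 7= 0.14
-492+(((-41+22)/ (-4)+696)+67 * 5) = 2175/ 4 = 543.75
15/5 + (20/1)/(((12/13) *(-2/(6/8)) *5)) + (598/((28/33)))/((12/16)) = 52701/56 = 941.09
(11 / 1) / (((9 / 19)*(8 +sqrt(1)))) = 209 / 81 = 2.58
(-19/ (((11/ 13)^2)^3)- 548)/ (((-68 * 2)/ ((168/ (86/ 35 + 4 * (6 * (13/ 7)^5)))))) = 1875074701163265/ 1348065767939902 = 1.39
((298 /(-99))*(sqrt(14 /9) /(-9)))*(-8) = -2384*sqrt(14) /2673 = -3.34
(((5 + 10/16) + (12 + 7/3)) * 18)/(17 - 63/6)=1437/26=55.27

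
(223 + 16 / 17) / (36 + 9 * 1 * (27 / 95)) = 40185 / 6919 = 5.81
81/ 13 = 6.23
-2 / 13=-0.15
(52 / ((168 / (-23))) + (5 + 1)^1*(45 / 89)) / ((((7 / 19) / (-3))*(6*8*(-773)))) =-0.00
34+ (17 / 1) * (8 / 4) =68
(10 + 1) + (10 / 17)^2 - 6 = 5.35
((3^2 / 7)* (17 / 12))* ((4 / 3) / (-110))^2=17 / 63525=0.00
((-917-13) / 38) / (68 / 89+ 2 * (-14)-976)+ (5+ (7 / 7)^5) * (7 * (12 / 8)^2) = 160357989 / 1696472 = 94.52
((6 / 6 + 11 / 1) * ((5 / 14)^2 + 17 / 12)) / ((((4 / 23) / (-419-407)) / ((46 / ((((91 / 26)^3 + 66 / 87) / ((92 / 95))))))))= -604880166272 / 6731795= -89854.22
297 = 297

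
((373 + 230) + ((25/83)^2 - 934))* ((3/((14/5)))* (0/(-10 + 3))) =0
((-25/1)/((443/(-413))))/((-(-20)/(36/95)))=3717/8417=0.44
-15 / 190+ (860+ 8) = 32981 / 38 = 867.92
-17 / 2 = -8.50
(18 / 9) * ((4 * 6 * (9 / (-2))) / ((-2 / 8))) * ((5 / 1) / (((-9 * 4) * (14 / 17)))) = -1020 / 7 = -145.71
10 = 10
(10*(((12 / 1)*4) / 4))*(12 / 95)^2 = 3456 / 1805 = 1.91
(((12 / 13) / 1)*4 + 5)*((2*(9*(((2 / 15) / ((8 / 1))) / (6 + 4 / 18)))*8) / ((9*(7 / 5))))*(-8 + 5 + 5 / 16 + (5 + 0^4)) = 12543 / 20384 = 0.62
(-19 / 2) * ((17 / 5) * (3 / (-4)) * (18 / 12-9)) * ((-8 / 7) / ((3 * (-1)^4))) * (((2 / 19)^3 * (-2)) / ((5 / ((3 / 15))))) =-408 / 63175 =-0.01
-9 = -9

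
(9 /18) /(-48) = -0.01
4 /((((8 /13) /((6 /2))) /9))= 351 /2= 175.50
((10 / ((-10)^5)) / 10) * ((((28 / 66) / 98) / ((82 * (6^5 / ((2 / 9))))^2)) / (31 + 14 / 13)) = -13 / 79307319421409587200000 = -0.00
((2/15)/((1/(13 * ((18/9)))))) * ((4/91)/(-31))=-16/3255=-0.00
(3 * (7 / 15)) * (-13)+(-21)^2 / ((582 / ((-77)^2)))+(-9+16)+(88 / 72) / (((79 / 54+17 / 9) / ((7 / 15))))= 786828007 / 175570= 4481.56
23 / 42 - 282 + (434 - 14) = 5819 / 42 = 138.55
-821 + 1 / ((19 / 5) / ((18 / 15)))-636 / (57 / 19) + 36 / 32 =-156797 / 152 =-1031.56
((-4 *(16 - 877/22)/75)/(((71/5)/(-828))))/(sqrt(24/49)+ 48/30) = -14200200/247577+ 2535750 *sqrt(6)/247577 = -32.27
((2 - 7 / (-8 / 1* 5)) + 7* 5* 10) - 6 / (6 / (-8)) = 14407 / 40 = 360.18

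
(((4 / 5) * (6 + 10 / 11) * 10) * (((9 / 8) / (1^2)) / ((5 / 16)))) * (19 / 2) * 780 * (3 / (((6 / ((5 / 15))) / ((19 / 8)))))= 6420024 / 11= 583638.55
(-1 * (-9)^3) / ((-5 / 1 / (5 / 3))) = -243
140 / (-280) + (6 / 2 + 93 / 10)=59 / 5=11.80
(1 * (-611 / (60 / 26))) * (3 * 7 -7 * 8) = 55601 / 6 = 9266.83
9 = 9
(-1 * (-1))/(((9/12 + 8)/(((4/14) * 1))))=8/245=0.03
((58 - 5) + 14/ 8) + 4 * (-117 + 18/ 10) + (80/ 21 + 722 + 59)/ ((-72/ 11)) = -3976193/ 7560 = -525.95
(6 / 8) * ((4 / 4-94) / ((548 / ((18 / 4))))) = -2511 / 4384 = -0.57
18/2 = 9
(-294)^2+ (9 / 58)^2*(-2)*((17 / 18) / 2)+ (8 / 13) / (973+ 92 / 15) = 111034254165765 / 1284583768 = 86435.98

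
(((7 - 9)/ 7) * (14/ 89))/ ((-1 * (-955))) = -0.00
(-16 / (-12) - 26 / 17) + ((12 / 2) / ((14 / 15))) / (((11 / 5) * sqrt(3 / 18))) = -10 / 51 + 225 * sqrt(6) / 77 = 6.96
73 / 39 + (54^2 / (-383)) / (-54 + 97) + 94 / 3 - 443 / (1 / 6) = -2624.97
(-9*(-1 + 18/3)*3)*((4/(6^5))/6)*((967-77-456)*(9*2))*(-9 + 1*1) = 2170/3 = 723.33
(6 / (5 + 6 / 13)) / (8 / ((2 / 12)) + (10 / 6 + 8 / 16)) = 468 / 21371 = 0.02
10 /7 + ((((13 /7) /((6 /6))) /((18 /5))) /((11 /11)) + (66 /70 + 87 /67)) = 176683 /42210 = 4.19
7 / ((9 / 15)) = 11.67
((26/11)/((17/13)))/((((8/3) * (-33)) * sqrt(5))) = -169 * sqrt(5)/41140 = -0.01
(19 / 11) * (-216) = -4104 / 11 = -373.09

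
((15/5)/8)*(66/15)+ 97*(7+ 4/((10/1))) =14389/20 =719.45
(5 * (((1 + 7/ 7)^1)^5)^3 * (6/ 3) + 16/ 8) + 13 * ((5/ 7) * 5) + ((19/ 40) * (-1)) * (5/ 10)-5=183524987/ 560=327723.19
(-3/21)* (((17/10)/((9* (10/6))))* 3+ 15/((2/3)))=-571/175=-3.26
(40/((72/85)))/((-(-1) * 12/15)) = 2125/36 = 59.03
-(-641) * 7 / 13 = 4487 / 13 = 345.15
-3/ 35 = -0.09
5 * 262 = 1310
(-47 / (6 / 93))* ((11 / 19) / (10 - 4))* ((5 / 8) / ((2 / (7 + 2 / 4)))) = -400675 / 2432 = -164.75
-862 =-862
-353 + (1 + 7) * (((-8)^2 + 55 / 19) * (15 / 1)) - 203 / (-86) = 12543775 / 1634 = 7676.73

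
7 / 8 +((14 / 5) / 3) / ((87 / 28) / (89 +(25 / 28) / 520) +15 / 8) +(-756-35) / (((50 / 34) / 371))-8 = -1816675562917 / 9103400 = -199560.12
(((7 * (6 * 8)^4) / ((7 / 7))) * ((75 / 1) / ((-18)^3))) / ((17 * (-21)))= 204800 / 153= 1338.56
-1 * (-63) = 63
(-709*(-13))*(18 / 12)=27651 / 2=13825.50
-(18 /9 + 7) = -9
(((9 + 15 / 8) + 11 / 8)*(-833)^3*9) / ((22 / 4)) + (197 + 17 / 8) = -1019608805745 / 88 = -11586463701.65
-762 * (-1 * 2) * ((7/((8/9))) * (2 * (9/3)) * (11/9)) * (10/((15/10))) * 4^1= 2346960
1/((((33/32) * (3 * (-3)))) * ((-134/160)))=2560/19899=0.13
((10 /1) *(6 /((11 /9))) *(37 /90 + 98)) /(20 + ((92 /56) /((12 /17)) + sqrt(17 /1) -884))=-1292405362416 /230507940443 -1499879808 *sqrt(17) /230507940443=-5.63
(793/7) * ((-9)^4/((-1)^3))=-5202873/7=-743267.57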